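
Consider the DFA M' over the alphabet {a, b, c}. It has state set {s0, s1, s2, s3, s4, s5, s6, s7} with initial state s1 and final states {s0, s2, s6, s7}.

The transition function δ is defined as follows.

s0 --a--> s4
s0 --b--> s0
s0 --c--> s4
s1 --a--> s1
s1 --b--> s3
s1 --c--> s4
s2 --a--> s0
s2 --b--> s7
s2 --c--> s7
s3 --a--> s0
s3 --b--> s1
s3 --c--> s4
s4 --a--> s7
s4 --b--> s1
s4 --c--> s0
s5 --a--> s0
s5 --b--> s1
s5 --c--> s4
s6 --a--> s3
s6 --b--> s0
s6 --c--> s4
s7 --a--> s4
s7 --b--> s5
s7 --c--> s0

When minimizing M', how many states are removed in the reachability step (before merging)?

2

No path from s1 leads to s2, s6; the other 6 states are all reachable.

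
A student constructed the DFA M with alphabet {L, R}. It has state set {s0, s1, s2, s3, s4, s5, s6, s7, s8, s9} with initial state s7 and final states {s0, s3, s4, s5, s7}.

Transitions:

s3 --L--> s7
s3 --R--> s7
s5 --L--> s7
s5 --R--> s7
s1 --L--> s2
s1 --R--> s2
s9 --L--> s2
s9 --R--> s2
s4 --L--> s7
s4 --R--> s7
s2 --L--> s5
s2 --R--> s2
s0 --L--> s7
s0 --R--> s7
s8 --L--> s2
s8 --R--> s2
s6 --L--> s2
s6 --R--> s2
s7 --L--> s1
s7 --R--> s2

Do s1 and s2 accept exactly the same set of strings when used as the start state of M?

States {s0,s3,s4,s6,s8,s9} cannot be reached from the start state, so discard them.
P0 = {s5,s7} | {s1,s2}.
Split {s5,s7} by δ(·,L) → {s5} and {s7}.
Split {s1,s2} by δ(·,L) → {s1} and {s2}.
No further refinement is possible. Final partition (4 blocks): {s5} | {s1} | {s7} | {s2}.
s1 and s2 end up in different blocks, so they are distinguishable. For instance, the string 'L' is accepted from only s2.

No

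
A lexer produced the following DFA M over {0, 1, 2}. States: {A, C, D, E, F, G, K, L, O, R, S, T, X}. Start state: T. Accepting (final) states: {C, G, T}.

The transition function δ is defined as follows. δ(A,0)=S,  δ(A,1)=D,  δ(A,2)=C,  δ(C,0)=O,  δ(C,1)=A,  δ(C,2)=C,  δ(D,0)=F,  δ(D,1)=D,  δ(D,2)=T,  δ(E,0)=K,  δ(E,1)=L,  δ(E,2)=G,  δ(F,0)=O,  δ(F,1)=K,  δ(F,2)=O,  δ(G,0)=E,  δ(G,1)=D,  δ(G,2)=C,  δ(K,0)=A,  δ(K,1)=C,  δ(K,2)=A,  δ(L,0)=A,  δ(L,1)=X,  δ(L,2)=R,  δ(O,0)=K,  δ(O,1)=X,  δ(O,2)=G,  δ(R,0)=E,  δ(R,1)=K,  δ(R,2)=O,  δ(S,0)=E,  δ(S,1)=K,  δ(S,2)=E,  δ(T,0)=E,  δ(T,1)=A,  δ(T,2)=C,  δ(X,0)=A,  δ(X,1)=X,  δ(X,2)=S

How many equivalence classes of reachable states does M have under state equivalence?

6

Every state is reachable, so we keep all 13.
Initial partition by acceptance: {C,G,T} | {A,D,E,F,K,L,O,R,S,X}.
On input 1, block {A,D,E,F,K,L,O,R,S,X} splits into {A,D,E,F,L,O,R,S,X} and {K}.
Split {A,D,E,F,L,O,R,S,X} by δ(·,0) → {A,D,F,L,R,S,X} and {E,O}.
On input 0, block {A,D,F,L,R,S,X} splits into {A,D,L,X} and {F,R,S}.
On input 0, block {A,D,L,X} splits into {A,D} and {L,X}.
No further refinement is possible. Final partition (6 blocks): {C,G,T} | {A,D} | {K} | {E,O} | {F,R,S} | {L,X}.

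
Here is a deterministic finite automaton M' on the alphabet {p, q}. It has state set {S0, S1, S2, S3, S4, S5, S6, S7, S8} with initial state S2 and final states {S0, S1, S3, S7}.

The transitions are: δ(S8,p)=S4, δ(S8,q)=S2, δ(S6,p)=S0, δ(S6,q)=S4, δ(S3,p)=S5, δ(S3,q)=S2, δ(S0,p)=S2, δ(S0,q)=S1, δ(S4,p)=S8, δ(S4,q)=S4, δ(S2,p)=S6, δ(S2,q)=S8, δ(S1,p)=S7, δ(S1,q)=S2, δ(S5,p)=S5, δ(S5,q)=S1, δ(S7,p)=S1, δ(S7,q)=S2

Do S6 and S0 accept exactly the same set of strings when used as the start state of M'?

First remove the unreachable states {S3,S5}; 7 states remain.
Start with accepting vs non-accepting: {S0,S1,S7} | {S2,S4,S6,S8}.
Split {S0,S1,S7} by δ(·,p) → {S1,S7} and {S0}.
Refine {S2,S4,S6,S8} on symbol p: members go to different blocks, giving {S2,S4,S8} and {S6}.
Split {S2,S4,S8} by δ(·,p) → {S4,S8} and {S2}.
Split {S4,S8} by δ(·,q) → {S4} and {S8}.
The partition is now stable with 6 blocks: {S1,S7} | {S4} | {S0} | {S6} | {S2} | {S8}.
S6 and S0 end up in different blocks, so they are distinguishable. For instance, the string 'ε' is accepted from only S0.

No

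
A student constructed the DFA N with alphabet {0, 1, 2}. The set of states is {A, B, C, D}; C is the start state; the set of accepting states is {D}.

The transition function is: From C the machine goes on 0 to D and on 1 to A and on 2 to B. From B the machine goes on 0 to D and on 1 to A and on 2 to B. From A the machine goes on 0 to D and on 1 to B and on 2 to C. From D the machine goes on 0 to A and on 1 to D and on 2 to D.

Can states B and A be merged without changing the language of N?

P0 = {D} | {A,B,C}.
The partition is now stable with 2 blocks: {D} | {A,B,C}.
B and A lie in the same block of the stable partition, so they are equivalent — no string distinguishes them.

Yes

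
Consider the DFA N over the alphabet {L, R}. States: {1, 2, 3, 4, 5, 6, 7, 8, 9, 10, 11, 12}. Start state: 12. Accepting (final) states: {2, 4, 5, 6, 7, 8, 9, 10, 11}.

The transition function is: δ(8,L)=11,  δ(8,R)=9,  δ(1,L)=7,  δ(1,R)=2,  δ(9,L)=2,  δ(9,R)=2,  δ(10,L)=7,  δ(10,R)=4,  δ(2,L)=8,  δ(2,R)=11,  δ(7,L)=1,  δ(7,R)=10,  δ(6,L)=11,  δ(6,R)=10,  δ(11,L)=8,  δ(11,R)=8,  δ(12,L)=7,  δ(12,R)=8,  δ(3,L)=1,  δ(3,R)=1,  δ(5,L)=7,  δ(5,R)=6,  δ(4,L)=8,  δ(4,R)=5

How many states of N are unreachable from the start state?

BFS from 12 reaches {1, 2, 4, 5, 6, 7, 8, 9, 10, 11, 12}; the 1 state(s) 3 are never visited.

1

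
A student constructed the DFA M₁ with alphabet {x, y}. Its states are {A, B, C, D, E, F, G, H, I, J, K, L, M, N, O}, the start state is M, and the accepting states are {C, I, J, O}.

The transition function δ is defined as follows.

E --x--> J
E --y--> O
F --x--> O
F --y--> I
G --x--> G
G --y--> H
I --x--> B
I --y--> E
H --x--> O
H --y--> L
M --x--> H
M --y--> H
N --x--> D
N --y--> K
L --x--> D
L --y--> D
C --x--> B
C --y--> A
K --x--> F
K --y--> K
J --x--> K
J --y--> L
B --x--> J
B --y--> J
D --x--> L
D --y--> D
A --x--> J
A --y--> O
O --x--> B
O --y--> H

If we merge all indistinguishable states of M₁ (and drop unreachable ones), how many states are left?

States {A,C,G,N} cannot be reached from the start state, so discard them.
Start with accepting vs non-accepting: {I,J,O} | {B,D,E,F,H,K,L,M}.
Split {B,D,E,F,H,K,L,M} by δ(·,x) → {B,E,F,H} and {D,K,L,M}.
Refine {I,J,O} on symbol x: members go to different blocks, giving {I,O} and {J}.
On input x, block {B,E,F,H} splits into {B,E} and {F,H}.
On input y, block {I,O} splits into {I} and {O}.
Split {B,E} by δ(·,y) → {B} and {E}.
Refine {D,K,L,M} on symbol x: members go to different blocks, giving {D,L} and {K,M}.
On input y, block {F,H} splits into {F} and {H}.
On input x, block {K,M} splits into {K} and {M}.
Stable partition: {I} | {B} | {D,L} | {J} | {F} | {O} | {E} | {K} | {H} | {M} — 10 equivalence classes.

10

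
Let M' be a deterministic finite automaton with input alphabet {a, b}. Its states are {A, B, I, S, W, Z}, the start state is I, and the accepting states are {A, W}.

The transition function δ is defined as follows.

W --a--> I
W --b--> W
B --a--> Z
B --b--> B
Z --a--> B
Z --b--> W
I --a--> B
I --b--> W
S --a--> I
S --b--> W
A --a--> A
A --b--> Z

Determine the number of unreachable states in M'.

2

BFS from I reaches {B, I, W, Z}; the 2 state(s) A, S are never visited.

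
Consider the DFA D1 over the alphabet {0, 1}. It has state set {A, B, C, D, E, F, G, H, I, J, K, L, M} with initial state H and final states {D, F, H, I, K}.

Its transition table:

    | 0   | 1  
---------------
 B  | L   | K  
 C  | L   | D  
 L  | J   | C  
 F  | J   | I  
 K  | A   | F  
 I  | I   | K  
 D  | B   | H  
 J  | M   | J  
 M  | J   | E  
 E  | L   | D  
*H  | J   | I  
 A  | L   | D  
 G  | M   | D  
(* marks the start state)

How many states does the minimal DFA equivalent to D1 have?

6

Reachable states from the start: {A,B,C,D,E,F,H,I,J,K,L,M}. Unreachable: {G} — drop them.
P0 = {D,F,H,I,K} | {A,B,C,E,J,L,M}.
Refine {D,F,H,I,K} on symbol 0: members go to different blocks, giving {D,F,H,K} and {I}.
Refine {D,F,H,K} on symbol 1: members go to different blocks, giving {D,K} and {F,H}.
Split {A,B,C,E,J,L,M} by δ(·,1) → {A,B,C,E} and {J,L,M}.
On input 1, block {J,L,M} splits into {L,M} and {J}.
The partition is now stable with 6 blocks: {D,K} | {A,B,C,E} | {I} | {F,H} | {L,M} | {J}.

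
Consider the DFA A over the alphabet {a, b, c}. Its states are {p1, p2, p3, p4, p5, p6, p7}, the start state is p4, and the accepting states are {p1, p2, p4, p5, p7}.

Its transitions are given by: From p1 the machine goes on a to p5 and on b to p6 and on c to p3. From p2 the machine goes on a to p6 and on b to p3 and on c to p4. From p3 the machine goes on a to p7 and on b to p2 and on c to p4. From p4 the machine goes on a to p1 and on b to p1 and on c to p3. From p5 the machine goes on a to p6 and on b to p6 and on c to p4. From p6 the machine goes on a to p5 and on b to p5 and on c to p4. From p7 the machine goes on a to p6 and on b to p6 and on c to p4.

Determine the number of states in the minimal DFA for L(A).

P0 = {p1,p2,p4,p5,p7} | {p3,p6}.
On input a, block {p1,p2,p4,p5,p7} splits into {p2,p5,p7} and {p1,p4}.
On input a, block {p1,p4} splits into {p1} and {p4}.
Stable partition: {p2,p5,p7} | {p3,p6} | {p1} | {p4} — 4 equivalence classes.

4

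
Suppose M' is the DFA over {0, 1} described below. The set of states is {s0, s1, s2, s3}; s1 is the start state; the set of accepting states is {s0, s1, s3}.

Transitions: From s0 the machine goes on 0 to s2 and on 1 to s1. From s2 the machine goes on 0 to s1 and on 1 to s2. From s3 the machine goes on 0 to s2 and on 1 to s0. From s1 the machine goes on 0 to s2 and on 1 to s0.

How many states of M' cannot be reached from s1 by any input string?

No path from s1 leads to s3; the other 3 states are all reachable.

1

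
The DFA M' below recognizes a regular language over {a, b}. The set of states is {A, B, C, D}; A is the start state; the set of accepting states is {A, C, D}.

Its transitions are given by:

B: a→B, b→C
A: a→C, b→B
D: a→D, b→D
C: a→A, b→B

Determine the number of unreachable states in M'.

1

No path from A leads to D; the other 3 states are all reachable.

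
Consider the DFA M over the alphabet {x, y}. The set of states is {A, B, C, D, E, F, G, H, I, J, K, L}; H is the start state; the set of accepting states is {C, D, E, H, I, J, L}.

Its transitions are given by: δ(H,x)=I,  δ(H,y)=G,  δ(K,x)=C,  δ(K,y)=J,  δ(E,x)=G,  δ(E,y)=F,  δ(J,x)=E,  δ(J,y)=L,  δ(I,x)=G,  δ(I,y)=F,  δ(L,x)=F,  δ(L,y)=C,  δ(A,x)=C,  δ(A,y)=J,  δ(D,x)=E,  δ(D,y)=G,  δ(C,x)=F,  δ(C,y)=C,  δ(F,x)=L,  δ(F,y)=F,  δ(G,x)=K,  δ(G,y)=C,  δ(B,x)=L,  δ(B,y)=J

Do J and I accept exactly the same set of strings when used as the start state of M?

States {A,B,D} cannot be reached from the start state, so discard them.
Initial partition by acceptance: {C,E,H,I,J,L} | {F,G,K}.
Refine {C,E,H,I,J,L} on symbol x: members go to different blocks, giving {C,E,I,L} and {H,J}.
On input y, block {C,E,I,L} splits into {C,L} and {E,I}.
On input x, block {F,G,K} splits into {F,K} and {G}.
On input y, block {F,K} splits into {F} and {K}.
On input y, block {H,J} splits into {H} and {J}.
Stable partition: {C,L} | {F} | {H} | {E,I} | {G} | {K} | {J} — 7 equivalence classes.
J and I end up in different blocks, so they are distinguishable. For instance, the string 'x' is accepted from only J.

No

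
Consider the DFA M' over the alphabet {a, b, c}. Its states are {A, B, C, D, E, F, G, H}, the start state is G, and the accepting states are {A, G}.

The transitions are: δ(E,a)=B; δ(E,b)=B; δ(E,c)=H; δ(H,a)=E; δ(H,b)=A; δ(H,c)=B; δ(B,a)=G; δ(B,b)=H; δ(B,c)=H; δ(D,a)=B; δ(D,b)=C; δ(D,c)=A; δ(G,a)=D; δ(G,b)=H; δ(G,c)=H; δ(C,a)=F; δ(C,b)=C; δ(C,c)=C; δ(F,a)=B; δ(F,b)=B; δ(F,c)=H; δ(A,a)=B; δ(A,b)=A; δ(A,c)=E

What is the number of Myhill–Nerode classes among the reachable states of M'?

7

Every state is reachable, so we keep all 8.
Start with accepting vs non-accepting: {A,G} | {B,C,D,E,F,H}.
Refine {A,G} on symbol b: members go to different blocks, giving {A} and {G}.
Refine {B,C,D,E,F,H} on symbol a: members go to different blocks, giving {C,D,E,F,H} and {B}.
On input a, block {C,D,E,F,H} splits into {D,E,F} and {C,H}.
Refine {D,E,F} on symbol b: members go to different blocks, giving {E,F} and {D}.
Refine {C,H} on symbol b: members go to different blocks, giving {C} and {H}.
The partition is now stable with 7 blocks: {A} | {E,F} | {G} | {B} | {C} | {D} | {H}.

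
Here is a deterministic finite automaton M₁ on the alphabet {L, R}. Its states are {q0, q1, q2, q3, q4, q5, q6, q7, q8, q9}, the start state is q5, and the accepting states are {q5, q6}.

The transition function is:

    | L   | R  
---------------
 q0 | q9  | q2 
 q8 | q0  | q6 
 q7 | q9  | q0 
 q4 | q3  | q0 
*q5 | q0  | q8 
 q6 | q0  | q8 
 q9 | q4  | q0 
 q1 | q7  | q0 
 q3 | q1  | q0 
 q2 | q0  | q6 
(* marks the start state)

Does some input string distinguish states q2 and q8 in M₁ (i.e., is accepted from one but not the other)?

No

Initial partition by acceptance: {q5,q6} | {q0,q1,q2,q3,q4,q7,q8,q9}.
Refine {q0,q1,q2,q3,q4,q7,q8,q9} on symbol R: members go to different blocks, giving {q0,q1,q3,q4,q7,q9} and {q2,q8}.
Refine {q0,q1,q3,q4,q7,q9} on symbol R: members go to different blocks, giving {q1,q3,q4,q7,q9} and {q0}.
No further refinement is possible. Final partition (4 blocks): {q5,q6} | {q1,q3,q4,q7,q9} | {q2,q8} | {q0}.
q2 and q8 lie in the same block of the stable partition, so they are equivalent — no string distinguishes them.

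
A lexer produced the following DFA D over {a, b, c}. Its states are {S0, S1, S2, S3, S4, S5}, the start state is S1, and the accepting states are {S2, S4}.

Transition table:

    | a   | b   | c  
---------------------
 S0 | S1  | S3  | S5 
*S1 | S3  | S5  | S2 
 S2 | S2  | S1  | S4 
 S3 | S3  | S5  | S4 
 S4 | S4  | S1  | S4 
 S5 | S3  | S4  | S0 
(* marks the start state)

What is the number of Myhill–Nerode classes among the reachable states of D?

All states are reachable from the start state.
Start with accepting vs non-accepting: {S2,S4} | {S0,S1,S3,S5}.
Refine {S0,S1,S3,S5} on symbol b: members go to different blocks, giving {S0,S1,S3} and {S5}.
On input b, block {S0,S1,S3} splits into {S1,S3} and {S0}.
No further refinement is possible. Final partition (4 blocks): {S2,S4} | {S1,S3} | {S5} | {S0}.

4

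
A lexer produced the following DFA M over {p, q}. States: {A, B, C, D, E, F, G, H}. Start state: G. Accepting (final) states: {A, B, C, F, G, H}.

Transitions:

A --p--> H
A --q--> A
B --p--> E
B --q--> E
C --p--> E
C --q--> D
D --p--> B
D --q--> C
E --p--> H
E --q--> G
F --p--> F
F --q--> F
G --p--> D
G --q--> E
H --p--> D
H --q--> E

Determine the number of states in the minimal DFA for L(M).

States {A,F} cannot be reached from the start state, so discard them.
Start with accepting vs non-accepting: {B,C,G,H} | {D,E}.
The partition is now stable with 2 blocks: {B,C,G,H} | {D,E}.

2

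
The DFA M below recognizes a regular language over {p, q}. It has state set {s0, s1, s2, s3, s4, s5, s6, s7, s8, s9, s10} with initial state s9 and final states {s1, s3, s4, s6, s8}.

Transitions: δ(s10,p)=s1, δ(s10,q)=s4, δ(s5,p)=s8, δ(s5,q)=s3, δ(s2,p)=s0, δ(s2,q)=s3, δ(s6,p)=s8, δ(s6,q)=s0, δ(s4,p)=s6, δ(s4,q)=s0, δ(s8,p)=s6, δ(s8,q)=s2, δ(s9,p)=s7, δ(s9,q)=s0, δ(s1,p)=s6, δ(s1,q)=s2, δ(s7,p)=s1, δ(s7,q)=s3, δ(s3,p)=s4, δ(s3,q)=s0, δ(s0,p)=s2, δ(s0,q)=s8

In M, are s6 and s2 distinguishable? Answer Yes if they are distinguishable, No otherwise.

States {s5,s10} cannot be reached from the start state, so discard them.
Start with accepting vs non-accepting: {s1,s3,s4,s6,s8} | {s0,s2,s7,s9}.
Refine {s0,s2,s7,s9} on symbol p: members go to different blocks, giving {s0,s2,s9} and {s7}.
Refine {s0,s2,s9} on symbol p: members go to different blocks, giving {s0,s2} and {s9}.
No further refinement is possible. Final partition (4 blocks): {s1,s3,s4,s6,s8} | {s0,s2} | {s7} | {s9}.
s6 and s2 end up in different blocks, so they are distinguishable. For instance, the string 'ε' is accepted from only s6.

Yes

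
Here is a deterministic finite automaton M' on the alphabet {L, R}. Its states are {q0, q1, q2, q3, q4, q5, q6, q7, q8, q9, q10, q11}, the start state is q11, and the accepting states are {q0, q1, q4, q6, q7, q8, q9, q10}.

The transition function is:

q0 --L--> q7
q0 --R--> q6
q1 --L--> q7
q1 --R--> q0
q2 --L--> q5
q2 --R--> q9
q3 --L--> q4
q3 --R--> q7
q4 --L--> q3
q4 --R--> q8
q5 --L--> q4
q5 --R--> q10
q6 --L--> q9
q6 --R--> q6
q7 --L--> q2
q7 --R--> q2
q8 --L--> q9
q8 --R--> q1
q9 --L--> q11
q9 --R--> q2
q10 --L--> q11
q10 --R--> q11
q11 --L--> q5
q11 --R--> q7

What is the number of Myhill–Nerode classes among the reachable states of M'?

All states are reachable from the start state.
Initial partition by acceptance: {q0,q1,q4,q6,q7,q8,q9,q10} | {q2,q3,q5,q11}.
Split {q0,q1,q4,q6,q7,q8,q9,q10} by δ(·,L) → {q0,q1,q6,q8} and {q4,q7,q9,q10}.
Split {q2,q3,q5,q11} by δ(·,L) → {q2,q11} and {q3,q5}.
Split {q4,q7,q9,q10} by δ(·,L) → {q7,q9,q10} and {q4}.
The partition is now stable with 5 blocks: {q0,q1,q6,q8} | {q2,q11} | {q7,q9,q10} | {q3,q5} | {q4}.

5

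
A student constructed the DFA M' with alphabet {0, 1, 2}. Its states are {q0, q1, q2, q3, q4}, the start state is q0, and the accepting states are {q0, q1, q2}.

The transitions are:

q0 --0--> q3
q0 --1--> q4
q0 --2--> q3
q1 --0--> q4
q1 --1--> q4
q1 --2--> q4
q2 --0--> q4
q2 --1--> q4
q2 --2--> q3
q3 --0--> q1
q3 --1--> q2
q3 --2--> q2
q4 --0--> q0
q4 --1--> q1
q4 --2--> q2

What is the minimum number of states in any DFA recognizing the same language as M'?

All states are reachable from the start state.
Start with accepting vs non-accepting: {q0,q1,q2} | {q3,q4}.
No further refinement is possible. Final partition (2 blocks): {q0,q1,q2} | {q3,q4}.

2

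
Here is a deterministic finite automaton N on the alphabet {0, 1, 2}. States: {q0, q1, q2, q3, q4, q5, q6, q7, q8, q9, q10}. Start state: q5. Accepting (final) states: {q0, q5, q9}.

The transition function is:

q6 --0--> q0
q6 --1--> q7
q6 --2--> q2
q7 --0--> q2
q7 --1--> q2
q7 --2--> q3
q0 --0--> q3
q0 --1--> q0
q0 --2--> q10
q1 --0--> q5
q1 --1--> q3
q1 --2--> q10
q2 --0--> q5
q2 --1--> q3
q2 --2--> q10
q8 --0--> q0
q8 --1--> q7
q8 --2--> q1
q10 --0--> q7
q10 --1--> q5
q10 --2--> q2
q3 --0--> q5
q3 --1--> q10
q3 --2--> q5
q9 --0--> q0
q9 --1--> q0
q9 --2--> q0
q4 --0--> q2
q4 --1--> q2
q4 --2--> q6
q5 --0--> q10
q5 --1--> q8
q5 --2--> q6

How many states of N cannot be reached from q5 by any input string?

BFS from q5 reaches {q0, q1, q2, q3, q5, q6, q7, q8, q10}; the 2 state(s) q4, q9 are never visited.

2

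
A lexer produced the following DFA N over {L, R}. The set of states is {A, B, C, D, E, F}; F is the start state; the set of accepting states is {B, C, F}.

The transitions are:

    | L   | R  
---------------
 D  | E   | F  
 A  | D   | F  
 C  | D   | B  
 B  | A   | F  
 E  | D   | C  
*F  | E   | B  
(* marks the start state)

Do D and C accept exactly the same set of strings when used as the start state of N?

No

All states are reachable from the start state.
Initial partition by acceptance: {B,C,F} | {A,D,E}.
The partition is now stable with 2 blocks: {B,C,F} | {A,D,E}.
D and C end up in different blocks, so they are distinguishable. For instance, the string 'ε' is accepted from only C.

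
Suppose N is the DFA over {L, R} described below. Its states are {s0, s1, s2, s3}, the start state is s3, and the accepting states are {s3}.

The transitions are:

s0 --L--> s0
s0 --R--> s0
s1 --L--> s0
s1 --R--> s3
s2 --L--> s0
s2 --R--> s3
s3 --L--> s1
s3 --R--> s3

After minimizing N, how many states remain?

States {s2} cannot be reached from the start state, so discard them.
Start with accepting vs non-accepting: {s3} | {s0,s1}.
Refine {s0,s1} on symbol R: members go to different blocks, giving {s0} and {s1}.
The partition is now stable with 3 blocks: {s3} | {s0} | {s1}.

3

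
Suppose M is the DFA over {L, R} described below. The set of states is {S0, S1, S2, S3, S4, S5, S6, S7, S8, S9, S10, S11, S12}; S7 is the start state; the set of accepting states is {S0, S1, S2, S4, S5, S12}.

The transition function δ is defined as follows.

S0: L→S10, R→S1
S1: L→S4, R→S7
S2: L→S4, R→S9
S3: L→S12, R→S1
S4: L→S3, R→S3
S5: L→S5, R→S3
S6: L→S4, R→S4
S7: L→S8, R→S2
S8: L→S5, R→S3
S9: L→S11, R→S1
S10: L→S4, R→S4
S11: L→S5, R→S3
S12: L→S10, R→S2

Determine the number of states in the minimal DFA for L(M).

8

Reachable states from the start: {S1,S2,S3,S4,S5,S7,S8,S9,S10,S11,S12}. Unreachable: {S0,S6} — drop them.
Start with accepting vs non-accepting: {S1,S2,S4,S5,S12} | {S3,S7,S8,S9,S10,S11}.
Split {S1,S2,S4,S5,S12} by δ(·,L) → {S1,S2,S5} and {S4,S12}.
Split {S1,S2,S5} by δ(·,L) → {S1,S2} and {S5}.
Split {S3,S7,S8,S9,S10,S11} by δ(·,L) → {S3,S10} and {S7,S9} and {S8,S11}.
Split {S3,S10} by δ(·,R) → {S3} and {S10}.
On input L, block {S4,S12} splits into {S4} and {S12}.
Stable partition: {S1,S2} | {S3} | {S4} | {S5} | {S7,S9} | {S8,S11} | {S10} | {S12} — 8 equivalence classes.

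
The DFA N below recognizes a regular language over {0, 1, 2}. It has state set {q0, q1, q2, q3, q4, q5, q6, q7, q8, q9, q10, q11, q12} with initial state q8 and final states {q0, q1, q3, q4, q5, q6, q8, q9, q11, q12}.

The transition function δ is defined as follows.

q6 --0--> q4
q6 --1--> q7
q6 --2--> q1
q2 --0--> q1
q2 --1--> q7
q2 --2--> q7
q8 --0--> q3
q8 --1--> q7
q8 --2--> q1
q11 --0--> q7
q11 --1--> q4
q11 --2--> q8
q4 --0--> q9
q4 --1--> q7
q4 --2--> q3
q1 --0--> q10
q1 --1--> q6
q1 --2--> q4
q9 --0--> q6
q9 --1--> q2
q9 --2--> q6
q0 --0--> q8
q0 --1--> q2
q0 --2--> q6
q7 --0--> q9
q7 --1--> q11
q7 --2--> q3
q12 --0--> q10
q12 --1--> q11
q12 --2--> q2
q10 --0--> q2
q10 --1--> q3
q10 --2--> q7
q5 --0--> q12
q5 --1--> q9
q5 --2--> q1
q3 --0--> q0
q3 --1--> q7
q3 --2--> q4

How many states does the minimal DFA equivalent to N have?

8

States {q5,q12} cannot be reached from the start state, so discard them.
P0 = {q0,q1,q3,q4,q6,q8,q9,q11} | {q2,q7,q10}.
On input 0, block {q0,q1,q3,q4,q6,q8,q9,q11} splits into {q0,q3,q4,q6,q8,q9} and {q1,q11}.
Refine {q0,q3,q4,q6,q8,q9} on symbol 2: members go to different blocks, giving {q0,q3,q4,q9} and {q6,q8}.
Split {q0,q3,q4,q9} by δ(·,0) → {q0,q9} and {q3,q4}.
Refine {q2,q7,q10} on symbol 0: members go to different blocks, giving {q2} and {q7} and {q10}.
Split {q1,q11} by δ(·,0) → {q1} and {q11}.
Stable partition: {q0,q9} | {q2} | {q1} | {q6,q8} | {q3,q4} | {q7} | {q10} | {q11} — 8 equivalence classes.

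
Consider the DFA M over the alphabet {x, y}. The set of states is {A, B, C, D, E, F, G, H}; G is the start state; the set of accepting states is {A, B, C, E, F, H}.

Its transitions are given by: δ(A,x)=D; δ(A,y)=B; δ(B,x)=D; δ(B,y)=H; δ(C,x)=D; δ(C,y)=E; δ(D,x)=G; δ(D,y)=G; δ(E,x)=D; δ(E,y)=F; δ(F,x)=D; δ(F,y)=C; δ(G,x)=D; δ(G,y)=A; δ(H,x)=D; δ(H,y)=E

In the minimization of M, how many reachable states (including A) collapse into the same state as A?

All states are reachable from the start state.
Initial partition by acceptance: {A,B,C,E,F,H} | {D,G}.
On input y, block {D,G} splits into {D} and {G}.
No further refinement is possible. Final partition (3 blocks): {A,B,C,E,F,H} | {D} | {G}.
State A belongs to the block {A,B,C,E,F,H}, which has 6 states.

6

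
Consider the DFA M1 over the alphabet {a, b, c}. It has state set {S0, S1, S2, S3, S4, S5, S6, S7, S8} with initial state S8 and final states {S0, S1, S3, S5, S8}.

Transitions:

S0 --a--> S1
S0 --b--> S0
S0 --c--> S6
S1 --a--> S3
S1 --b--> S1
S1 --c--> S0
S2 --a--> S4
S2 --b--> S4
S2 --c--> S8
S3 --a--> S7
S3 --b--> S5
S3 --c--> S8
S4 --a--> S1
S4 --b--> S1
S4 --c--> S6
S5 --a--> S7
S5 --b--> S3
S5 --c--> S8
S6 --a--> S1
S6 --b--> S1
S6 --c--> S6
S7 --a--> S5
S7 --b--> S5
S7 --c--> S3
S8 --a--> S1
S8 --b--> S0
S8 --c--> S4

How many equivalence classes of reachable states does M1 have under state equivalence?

First remove the unreachable states {S2}; 8 states remain.
P0 = {S0,S1,S3,S5,S8} | {S4,S6,S7}.
Refine {S0,S1,S3,S5,S8} on symbol a: members go to different blocks, giving {S0,S1,S8} and {S3,S5}.
Split {S0,S1,S8} by δ(·,a) → {S0,S8} and {S1}.
On input a, block {S4,S6,S7} splits into {S4,S6} and {S7}.
No further refinement is possible. Final partition (5 blocks): {S0,S8} | {S4,S6} | {S3,S5} | {S1} | {S7}.

5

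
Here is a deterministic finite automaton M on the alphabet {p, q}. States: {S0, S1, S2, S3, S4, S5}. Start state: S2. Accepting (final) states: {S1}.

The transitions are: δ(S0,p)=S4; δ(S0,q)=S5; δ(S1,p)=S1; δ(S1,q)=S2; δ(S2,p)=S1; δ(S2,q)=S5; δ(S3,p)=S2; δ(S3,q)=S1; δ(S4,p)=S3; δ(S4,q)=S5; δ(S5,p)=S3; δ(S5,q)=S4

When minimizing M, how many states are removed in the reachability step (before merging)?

BFS from S2 reaches {S1, S2, S3, S4, S5}; the 1 state(s) S0 are never visited.

1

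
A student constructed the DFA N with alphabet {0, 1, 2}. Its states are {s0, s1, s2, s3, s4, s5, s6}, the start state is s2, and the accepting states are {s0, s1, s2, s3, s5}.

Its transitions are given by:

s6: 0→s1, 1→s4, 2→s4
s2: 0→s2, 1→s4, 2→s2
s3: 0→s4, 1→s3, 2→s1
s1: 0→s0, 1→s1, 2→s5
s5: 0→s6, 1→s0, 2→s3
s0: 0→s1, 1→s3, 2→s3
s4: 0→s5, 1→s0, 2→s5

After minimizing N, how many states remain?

7

Start with accepting vs non-accepting: {s0,s1,s2,s3,s5} | {s4,s6}.
On input 0, block {s0,s1,s2,s3,s5} splits into {s0,s1,s2} and {s3,s5}.
Split {s0,s1,s2} by δ(·,1) → {s0} and {s1} and {s2}.
Split {s4,s6} by δ(·,0) → {s4} and {s6}.
Refine {s3,s5} on symbol 0: members go to different blocks, giving {s3} and {s5}.
No further refinement is possible. Final partition (7 blocks): {s0} | {s4} | {s3} | {s1} | {s2} | {s6} | {s5}.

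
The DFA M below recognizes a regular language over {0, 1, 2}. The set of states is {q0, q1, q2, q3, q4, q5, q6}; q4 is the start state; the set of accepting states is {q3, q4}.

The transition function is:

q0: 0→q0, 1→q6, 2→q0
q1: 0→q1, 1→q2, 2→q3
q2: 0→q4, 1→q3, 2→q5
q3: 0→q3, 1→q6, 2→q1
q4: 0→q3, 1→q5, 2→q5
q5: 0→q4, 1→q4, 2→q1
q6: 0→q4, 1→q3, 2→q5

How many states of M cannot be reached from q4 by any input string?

Starting at q4 and following transitions, the reachable set is {q1, q2, q3, q4, q5, q6}. That leaves q0 unreachable — 1 in total.

1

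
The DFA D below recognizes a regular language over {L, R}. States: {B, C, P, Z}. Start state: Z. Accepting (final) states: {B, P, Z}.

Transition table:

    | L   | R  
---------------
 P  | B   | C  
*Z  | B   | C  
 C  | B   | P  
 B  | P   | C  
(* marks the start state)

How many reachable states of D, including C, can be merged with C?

P0 = {B,P,Z} | {C}.
The partition is now stable with 2 blocks: {B,P,Z} | {C}.
The equivalence class containing C is {C}, of size 1.

1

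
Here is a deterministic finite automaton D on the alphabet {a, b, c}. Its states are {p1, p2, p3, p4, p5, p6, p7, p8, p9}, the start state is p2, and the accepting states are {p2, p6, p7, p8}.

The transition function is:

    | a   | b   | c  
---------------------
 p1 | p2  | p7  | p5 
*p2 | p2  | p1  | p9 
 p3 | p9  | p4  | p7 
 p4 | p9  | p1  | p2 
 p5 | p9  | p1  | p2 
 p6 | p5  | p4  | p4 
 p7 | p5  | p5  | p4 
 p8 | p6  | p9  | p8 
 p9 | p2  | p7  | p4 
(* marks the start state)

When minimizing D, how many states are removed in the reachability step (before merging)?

3

BFS from p2 reaches {p1, p2, p4, p5, p7, p9}; the 3 state(s) p3, p6, p8 are never visited.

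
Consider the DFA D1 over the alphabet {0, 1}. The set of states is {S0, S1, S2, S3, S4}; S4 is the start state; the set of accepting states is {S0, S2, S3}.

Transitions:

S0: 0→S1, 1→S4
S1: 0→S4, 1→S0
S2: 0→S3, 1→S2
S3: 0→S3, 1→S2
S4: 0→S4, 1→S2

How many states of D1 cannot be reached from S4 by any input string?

2

Starting at S4 and following transitions, the reachable set is {S2, S3, S4}. That leaves S0, S1 unreachable — 2 in total.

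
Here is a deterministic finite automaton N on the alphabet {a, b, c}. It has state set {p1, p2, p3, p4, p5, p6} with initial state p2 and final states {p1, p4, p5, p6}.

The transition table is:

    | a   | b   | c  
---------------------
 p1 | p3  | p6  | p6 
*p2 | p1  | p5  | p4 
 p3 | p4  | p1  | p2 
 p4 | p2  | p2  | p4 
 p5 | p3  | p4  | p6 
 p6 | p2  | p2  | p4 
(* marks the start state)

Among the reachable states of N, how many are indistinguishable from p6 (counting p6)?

2

All states are reachable from the start state.
Initial partition by acceptance: {p1,p4,p5,p6} | {p2,p3}.
On input b, block {p1,p4,p5,p6} splits into {p1,p5} and {p4,p6}.
Split {p2,p3} by δ(·,a) → {p2} and {p3}.
The partition is now stable with 4 blocks: {p1,p5} | {p2} | {p4,p6} | {p3}.
The equivalence class containing p6 is {p4,p6}, of size 2.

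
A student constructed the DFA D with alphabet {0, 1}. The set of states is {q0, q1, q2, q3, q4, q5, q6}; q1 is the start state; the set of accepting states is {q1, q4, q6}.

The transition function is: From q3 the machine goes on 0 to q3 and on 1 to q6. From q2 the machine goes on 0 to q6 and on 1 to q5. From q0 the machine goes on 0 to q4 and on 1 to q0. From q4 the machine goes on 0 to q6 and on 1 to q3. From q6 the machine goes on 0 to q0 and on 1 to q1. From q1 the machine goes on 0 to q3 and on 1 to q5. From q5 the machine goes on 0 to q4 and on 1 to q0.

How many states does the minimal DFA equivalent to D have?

5

Reachable states from the start: {q0,q1,q3,q4,q5,q6}. Unreachable: {q2} — drop them.
P0 = {q1,q4,q6} | {q0,q3,q5}.
Refine {q1,q4,q6} on symbol 0: members go to different blocks, giving {q1,q6} and {q4}.
Refine {q1,q6} on symbol 1: members go to different blocks, giving {q1} and {q6}.
Split {q0,q3,q5} by δ(·,0) → {q0,q5} and {q3}.
The partition is now stable with 5 blocks: {q1} | {q0,q5} | {q4} | {q6} | {q3}.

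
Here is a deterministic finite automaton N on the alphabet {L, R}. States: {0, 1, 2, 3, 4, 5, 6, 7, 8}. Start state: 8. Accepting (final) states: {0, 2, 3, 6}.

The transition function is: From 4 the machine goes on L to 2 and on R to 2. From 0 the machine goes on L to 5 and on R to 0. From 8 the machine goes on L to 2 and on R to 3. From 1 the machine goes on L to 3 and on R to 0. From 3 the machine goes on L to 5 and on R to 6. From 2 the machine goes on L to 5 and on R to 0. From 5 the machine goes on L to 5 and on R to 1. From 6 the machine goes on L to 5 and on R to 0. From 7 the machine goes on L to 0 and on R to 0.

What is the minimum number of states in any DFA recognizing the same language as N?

3

Reachable states from the start: {0,1,2,3,5,6,8}. Unreachable: {4,7} — drop them.
Initial partition by acceptance: {0,2,3,6} | {1,5,8}.
Refine {1,5,8} on symbol L: members go to different blocks, giving {1,8} and {5}.
The partition is now stable with 3 blocks: {0,2,3,6} | {1,8} | {5}.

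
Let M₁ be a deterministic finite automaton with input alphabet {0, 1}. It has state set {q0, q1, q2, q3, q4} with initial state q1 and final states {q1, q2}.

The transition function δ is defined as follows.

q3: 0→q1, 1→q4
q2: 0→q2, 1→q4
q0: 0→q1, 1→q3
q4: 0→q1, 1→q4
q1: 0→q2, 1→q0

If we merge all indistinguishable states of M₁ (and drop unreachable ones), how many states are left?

All states are reachable from the start state.
P0 = {q1,q2} | {q0,q3,q4}.
Stable partition: {q1,q2} | {q0,q3,q4} — 2 equivalence classes.

2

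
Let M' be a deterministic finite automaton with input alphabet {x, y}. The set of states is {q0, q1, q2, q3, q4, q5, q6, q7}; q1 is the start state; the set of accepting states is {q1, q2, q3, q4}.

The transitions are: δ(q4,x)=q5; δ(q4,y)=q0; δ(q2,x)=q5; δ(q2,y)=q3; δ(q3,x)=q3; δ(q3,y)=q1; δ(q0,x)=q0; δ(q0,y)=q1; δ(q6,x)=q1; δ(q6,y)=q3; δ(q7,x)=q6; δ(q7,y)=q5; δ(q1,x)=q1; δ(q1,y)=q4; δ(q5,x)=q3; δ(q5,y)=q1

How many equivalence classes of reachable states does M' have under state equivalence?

States {q2,q6,q7} cannot be reached from the start state, so discard them.
P0 = {q1,q3,q4} | {q0,q5}.
On input x, block {q1,q3,q4} splits into {q1,q3} and {q4}.
On input y, block {q1,q3} splits into {q1} and {q3}.
Refine {q0,q5} on symbol x: members go to different blocks, giving {q0} and {q5}.
The partition is now stable with 5 blocks: {q1} | {q0} | {q4} | {q3} | {q5}.

5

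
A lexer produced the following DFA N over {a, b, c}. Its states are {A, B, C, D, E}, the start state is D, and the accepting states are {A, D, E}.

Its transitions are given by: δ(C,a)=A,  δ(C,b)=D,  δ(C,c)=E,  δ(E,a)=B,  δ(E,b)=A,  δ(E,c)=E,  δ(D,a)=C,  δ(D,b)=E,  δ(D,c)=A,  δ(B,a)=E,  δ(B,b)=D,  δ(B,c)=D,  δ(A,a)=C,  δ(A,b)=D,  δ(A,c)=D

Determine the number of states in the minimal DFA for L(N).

2

All states are reachable from the start state.
Start with accepting vs non-accepting: {A,D,E} | {B,C}.
The partition is now stable with 2 blocks: {A,D,E} | {B,C}.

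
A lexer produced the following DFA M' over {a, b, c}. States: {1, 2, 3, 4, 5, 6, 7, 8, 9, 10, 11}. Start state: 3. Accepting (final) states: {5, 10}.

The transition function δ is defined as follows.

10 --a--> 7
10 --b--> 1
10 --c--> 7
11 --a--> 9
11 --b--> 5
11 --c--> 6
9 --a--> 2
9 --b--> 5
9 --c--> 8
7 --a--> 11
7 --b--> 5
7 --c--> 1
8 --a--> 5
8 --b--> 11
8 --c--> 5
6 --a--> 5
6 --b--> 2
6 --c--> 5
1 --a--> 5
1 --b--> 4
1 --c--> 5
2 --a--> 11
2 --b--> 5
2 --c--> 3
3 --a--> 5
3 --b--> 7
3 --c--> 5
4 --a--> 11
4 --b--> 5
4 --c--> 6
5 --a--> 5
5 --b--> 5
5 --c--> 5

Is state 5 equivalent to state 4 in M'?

Reachable states from the start: {1,2,3,4,5,6,7,8,9,11}. Unreachable: {10} — drop them.
Start with accepting vs non-accepting: {5} | {1,2,3,4,6,7,8,9,11}.
On input a, block {1,2,3,4,6,7,8,9,11} splits into {2,4,7,9,11} and {1,3,6,8}.
No further refinement is possible. Final partition (3 blocks): {5} | {2,4,7,9,11} | {1,3,6,8}.
5 and 4 end up in different blocks, so they are distinguishable. For instance, the string 'ε' is accepted from only 5.

No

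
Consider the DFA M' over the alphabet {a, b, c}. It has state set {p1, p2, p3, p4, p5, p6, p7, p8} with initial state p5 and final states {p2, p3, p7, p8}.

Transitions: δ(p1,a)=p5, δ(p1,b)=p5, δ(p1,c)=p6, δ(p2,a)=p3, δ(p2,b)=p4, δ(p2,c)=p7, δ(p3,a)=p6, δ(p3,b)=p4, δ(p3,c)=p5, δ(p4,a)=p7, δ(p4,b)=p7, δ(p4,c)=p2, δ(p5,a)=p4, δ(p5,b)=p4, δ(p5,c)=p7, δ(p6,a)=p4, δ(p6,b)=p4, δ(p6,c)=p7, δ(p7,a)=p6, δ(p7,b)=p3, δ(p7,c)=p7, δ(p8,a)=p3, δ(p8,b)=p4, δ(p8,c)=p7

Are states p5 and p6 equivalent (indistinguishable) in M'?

States {p1,p8} cannot be reached from the start state, so discard them.
P0 = {p2,p3,p7} | {p4,p5,p6}.
Refine {p2,p3,p7} on symbol a: members go to different blocks, giving {p3,p7} and {p2}.
On input b, block {p3,p7} splits into {p3} and {p7}.
On input a, block {p4,p5,p6} splits into {p5,p6} and {p4}.
No further refinement is possible. Final partition (5 blocks): {p3} | {p5,p6} | {p2} | {p7} | {p4}.
p5 and p6 lie in the same block of the stable partition, so they are equivalent — no string distinguishes them.

Yes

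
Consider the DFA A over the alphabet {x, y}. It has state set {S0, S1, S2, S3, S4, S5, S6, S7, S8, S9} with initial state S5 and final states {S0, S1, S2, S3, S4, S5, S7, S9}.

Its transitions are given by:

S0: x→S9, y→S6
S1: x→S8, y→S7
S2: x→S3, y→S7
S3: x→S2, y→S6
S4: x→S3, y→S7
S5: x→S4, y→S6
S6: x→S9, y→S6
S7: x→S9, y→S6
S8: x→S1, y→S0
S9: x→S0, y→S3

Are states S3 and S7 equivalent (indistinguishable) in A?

Yes

First remove the unreachable states {S1,S8}; 8 states remain.
P0 = {S0,S2,S3,S4,S5,S7,S9} | {S6}.
Split {S0,S2,S3,S4,S5,S7,S9} by δ(·,y) → {S0,S3,S5,S7} and {S2,S4,S9}.
Stable partition: {S0,S3,S5,S7} | {S6} | {S2,S4,S9} — 3 equivalence classes.
S3 and S7 lie in the same block of the stable partition, so they are equivalent — no string distinguishes them.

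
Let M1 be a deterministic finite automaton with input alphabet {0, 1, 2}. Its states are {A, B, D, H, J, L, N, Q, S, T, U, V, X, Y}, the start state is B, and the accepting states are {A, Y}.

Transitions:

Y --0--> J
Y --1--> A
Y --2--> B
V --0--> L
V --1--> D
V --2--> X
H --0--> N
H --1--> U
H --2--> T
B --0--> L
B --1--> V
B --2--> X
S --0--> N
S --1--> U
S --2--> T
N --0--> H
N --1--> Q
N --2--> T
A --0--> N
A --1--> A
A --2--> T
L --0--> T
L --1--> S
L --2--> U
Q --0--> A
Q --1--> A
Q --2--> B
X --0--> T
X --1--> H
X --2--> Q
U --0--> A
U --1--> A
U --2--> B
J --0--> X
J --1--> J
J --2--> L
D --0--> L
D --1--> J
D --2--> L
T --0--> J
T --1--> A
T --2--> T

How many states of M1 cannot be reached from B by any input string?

1

BFS from B reaches {A, B, D, H, J, L, N, Q, S, T, U, V, X}; the 1 state(s) Y are never visited.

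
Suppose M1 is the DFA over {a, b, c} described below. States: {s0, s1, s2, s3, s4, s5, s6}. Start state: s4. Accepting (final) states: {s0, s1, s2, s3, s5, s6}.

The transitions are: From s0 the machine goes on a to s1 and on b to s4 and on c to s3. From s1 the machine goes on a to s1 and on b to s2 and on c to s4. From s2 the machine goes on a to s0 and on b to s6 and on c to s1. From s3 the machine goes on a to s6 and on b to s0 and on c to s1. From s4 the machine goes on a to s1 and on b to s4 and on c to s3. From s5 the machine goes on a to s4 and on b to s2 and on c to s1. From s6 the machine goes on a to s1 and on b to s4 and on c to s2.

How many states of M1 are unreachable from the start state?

No path from s4 leads to s5; the other 6 states are all reachable.

1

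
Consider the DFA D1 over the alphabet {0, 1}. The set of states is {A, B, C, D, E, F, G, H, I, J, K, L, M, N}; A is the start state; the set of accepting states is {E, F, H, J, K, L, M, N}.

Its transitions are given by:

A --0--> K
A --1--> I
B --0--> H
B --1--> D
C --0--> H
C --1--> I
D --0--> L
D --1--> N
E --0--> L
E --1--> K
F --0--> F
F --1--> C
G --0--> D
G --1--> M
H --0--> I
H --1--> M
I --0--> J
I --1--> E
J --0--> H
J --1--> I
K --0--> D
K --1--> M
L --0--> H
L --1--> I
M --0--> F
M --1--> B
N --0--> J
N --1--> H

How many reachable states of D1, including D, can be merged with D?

First remove the unreachable states {G}; 13 states remain.
P0 = {E,F,H,J,K,L,M,N} | {A,B,C,D,I}.
On input 0, block {E,F,H,J,K,L,M,N} splits into {E,F,J,L,M,N} and {H,K}.
Split {E,F,J,L,M,N} by δ(·,0) → {E,F,M,N} and {J,L}.
On input 0, block {E,F,M,N} splits into {E,N} and {F,M}.
On input 0, block {A,B,C,D,I} splits into {A,B,C} and {D,I}.
Stable partition: {E,N} | {A,B,C} | {H,K} | {J,L} | {F,M} | {D,I} — 6 equivalence classes.
The equivalence class containing D is {D,I}, of size 2.

2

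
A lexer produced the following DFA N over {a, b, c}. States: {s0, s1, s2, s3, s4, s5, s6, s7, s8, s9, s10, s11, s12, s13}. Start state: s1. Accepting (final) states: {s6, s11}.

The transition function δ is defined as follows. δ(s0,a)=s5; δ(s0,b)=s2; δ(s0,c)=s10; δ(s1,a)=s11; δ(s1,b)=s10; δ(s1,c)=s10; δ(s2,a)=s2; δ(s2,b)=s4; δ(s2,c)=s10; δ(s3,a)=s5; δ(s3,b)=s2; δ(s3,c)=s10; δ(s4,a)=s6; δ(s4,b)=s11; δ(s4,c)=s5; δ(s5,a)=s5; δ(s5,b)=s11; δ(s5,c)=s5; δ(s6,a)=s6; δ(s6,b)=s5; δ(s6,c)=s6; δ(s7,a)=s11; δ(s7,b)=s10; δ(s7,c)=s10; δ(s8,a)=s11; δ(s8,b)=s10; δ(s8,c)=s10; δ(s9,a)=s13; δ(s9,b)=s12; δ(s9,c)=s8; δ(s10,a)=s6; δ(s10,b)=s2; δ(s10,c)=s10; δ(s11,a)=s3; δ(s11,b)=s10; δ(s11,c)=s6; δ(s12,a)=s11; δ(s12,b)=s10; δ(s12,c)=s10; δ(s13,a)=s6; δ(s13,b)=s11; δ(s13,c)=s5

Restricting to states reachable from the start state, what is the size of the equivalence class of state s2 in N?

Reachable states from the start: {s1,s2,s3,s4,s5,s6,s10,s11}. Unreachable: {s0,s7,s8,s9,s12,s13} — drop them.
Initial partition by acceptance: {s6,s11} | {s1,s2,s3,s4,s5,s10}.
Split {s6,s11} by δ(·,a) → {s6} and {s11}.
Split {s1,s2,s3,s4,s5,s10} by δ(·,a) → {s2,s3,s5} and {s4,s10} and {s1}.
On input b, block {s2,s3,s5} splits into {s2} and {s3} and {s5}.
Refine {s4,s10} on symbol b: members go to different blocks, giving {s4} and {s10}.
The partition is now stable with 8 blocks: {s6} | {s2} | {s11} | {s4} | {s1} | {s3} | {s5} | {s10}.
The equivalence class containing s2 is {s2}, of size 1.

1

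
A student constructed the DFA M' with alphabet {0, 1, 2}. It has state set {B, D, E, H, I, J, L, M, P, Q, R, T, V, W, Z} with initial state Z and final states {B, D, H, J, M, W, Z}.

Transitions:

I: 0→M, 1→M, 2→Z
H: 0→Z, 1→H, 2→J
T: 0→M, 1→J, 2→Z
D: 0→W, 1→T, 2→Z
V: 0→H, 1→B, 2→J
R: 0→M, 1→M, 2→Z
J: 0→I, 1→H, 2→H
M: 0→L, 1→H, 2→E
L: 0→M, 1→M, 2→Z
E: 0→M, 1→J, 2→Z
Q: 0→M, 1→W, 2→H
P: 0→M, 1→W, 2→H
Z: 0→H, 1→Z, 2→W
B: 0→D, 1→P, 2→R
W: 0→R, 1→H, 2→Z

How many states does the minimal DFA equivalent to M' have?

5

First remove the unreachable states {B,D,P,Q,T,V}; 9 states remain.
P0 = {H,J,M,W,Z} | {E,I,L,R}.
On input 0, block {H,J,M,W,Z} splits into {J,M,W} and {H,Z}.
On input 2, block {J,M,W} splits into {J,W} and {M}.
Split {E,I,L,R} by δ(·,1) → {I,L,R} and {E}.
No further refinement is possible. Final partition (5 blocks): {J,W} | {I,L,R} | {H,Z} | {M} | {E}.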